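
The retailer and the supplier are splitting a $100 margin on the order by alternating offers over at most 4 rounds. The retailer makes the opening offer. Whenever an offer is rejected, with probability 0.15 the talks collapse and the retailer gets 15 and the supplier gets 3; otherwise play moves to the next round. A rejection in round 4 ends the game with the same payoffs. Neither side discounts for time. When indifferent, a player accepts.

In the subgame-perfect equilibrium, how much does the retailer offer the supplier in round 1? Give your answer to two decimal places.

Round 4 (the supplier proposes): the retailer gets 15 if talks fail, so the supplier offers 15 and keeps 85.
Round 3 (the retailer proposes): rejecting gives the supplier an expected 0.85 × 85 + 0.15 × 3 = 72.7, so the retailer offers 72.7, keeping 27.3.
Round 2 (the supplier proposes): rejecting gives the retailer an expected 0.85 × 27.3 + 0.15 × 15 = 25.455; the supplier offers that and keeps 74.545.
Round 1 (the retailer proposes): rejecting gives the supplier an expected 0.85 × 74.545 + 0.15 × 3 = 63.81325. The retailer offers 63.81325 and keeps 100 − 63.81325 = 36.18675.

63.81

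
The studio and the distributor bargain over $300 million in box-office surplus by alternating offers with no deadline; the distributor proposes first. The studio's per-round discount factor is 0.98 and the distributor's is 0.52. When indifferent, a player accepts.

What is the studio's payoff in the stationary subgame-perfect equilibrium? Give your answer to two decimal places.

When the distributor proposes, the studio accepts any offer worth at least 0.98 times what the studio would get by proposing next round; and vice versa.
This gives x = 300 − 0.98y and y = 300 − 0.52x, where x and y are each side's share when it proposes.
Hence (1 − 0.98·0.52)x = 300(1 − 0.98), i.e. 0.4904·x = 6.
x ≈ 12.2349; the studio's share is 300 − x ≈ 287.7651.

287.77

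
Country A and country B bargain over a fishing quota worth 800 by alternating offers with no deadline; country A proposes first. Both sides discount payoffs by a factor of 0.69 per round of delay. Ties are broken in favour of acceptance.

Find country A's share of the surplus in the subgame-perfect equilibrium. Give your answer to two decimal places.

When country A proposes, country B accepts any offer worth at least 0.69 times what country B would get by proposing next round; and vice versa.
This gives x = 800 − 0.69y and y = 800 − 0.69x, where x and y are each side's share when it proposes.
Hence (1 − 0.69·0.69)x = 800(1 − 0.69), i.e. 0.5239·x = 248.
x ≈ 473.3728; country B's share is 800 − x ≈ 326.6272.

473.37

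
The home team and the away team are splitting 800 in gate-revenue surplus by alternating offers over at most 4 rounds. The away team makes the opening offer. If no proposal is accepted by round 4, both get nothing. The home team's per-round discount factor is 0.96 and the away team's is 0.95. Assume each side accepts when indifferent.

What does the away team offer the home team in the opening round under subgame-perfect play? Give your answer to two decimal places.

738.82

By backward induction:
Round 4 (the home team proposes): rejection yields 0 for the away team; the home team offers 0 and keeps 800.
Round 3 (the away team proposes): the home team can get 800 next round, worth 0.96 × 800 = 768 now. The away team offers 768 and keeps 800 − 768 = 32.
Round 2 (the home team proposes): the away team can get 32 next round, worth 0.95 × 32 = 30.4 now; the home team offers that and keeps 769.6.
Round 1 (the away team proposes): the home team can get 769.6 next round, worth 0.96 × 769.6 = 738.816 now. The away team offers 738.816 and keeps 800 − 738.816 = 61.184.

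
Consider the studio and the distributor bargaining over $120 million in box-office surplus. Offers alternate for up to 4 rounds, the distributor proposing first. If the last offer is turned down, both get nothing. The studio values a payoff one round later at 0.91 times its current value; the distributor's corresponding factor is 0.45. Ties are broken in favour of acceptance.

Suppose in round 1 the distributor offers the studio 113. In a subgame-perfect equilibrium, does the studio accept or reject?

Accept

Round 4 (the studio proposes): rejection yields 0 for the distributor; the studio offers 0 and keeps 120.
Round 3 (the distributor proposes): the studio can get 120 next round, worth 0.91 × 120 = 109.2 now; the distributor offers that and keeps 10.8.
Round 2 (the studio proposes): the distributor can get 10.8 next round, worth 0.45 × 10.8 = 4.86 now, so the studio offers 4.86, keeping 115.14.
So by rejecting in round 1, the studio gets 115.14 next round, worth 0.91 × 115.14 = 104.7774 now.
Offer 113 ≥ 104.7774, so the studio accepts.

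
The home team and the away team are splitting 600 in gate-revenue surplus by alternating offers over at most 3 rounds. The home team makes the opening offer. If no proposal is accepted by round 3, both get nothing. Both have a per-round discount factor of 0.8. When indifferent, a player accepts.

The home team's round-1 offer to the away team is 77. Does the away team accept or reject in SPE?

Reject

Work out the away team's continuation value if the offer is rejected.
Round 3 (the home team proposes): rejection yields 0 for the away team; the home team offers 0 and keeps 600.
Round 2 (the away team proposes): the home team can get 600 next round, worth 0.8 × 600 = 480 now. The away team offers 480 and keeps 600 − 480 = 120.
So by rejecting in round 1, the away team gets 120 next round, worth 0.8 × 120 = 96 now.
Offer 77 < 96, so the away team rejects.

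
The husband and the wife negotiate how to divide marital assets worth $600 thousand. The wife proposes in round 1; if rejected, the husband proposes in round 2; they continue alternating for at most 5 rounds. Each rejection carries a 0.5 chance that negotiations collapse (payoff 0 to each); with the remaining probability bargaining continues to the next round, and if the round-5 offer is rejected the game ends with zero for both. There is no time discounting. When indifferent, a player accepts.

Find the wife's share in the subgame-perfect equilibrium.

Round 5 (the wife proposes): the husband will accept anything ≥ 0, so the wife offers 0 and keeps 600.
Round 4 (the husband proposes): rejecting gives the wife an expected 0.5 × 600 = 300. The husband offers 300 and keeps 600 − 300 = 300.
Round 3 (the wife proposes): rejecting gives the husband an expected 0.5 × 300 = 150, so the wife offers 150, keeping 450.
Round 2 (the husband proposes): rejecting gives the wife an expected 0.5 × 450 = 225, so the husband offers 225, keeping 375.
Round 1 (the wife proposes): rejecting gives the husband an expected 0.5 × 375 = 187.5; the wife offers that and keeps 412.5.

412.5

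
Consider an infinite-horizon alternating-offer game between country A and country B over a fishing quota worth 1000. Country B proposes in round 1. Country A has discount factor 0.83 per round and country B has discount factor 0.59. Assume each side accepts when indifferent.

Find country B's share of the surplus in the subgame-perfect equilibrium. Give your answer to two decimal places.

Let x be country B's share when country B proposes and y be country A's share when country A proposes.
Country A accepts iff offered ≥ 0.83·y, so x = 1000 − 0.83y. Symmetrically y = 1000 − 0.59x.
Substituting: x = 1000 − 0.83(1000 − 0.59x), giving x(1 − 0.59·0.83) = 1000(1 − 0.83).
So x = 1000 × 0.17 / 0.5103 ≈ 333.1374, and country A receives 1000 − x ≈ 666.8626.

333.14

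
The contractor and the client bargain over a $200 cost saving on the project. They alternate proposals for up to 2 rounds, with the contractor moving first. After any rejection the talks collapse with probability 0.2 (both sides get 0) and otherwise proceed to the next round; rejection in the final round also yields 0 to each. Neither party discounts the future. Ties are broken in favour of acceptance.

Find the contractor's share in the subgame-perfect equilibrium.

40

Round 2 (the client proposes): the contractor will accept anything ≥ 0, so the client offers 0 and keeps 200.
Round 1 (the contractor proposes): rejecting gives the client an expected 0.8 × 200 = 160. The contractor offers 160 and keeps 200 − 160 = 40.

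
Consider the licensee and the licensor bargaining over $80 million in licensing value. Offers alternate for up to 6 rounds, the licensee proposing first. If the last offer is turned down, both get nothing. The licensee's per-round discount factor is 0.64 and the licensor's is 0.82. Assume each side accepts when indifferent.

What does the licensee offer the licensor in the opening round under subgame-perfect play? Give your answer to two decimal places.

54.08

Work backward from the last round.
Round 6 (the licensor proposes): the licensee will accept anything ≥ 0, so the licensor offers 0 and keeps 80.
Round 5 (the licensee proposes): the licensor can get 80 next round, worth 0.82 × 80 = 65.6 now, so the licensee offers 65.6, keeping 14.4.
Round 4 (the licensor proposes): the licensee can get 14.4 next round, worth 0.64 × 14.4 = 9.216 now, so the licensor offers 9.216, keeping 70.784.
Round 3 (the licensee proposes): the licensor can get 70.784 next round, worth 0.82 × 70.784 = 58.04288 now. The licensee offers 58.04288 and keeps 80 − 58.04288 = 21.95712.
Round 2 (the licensor proposes): the licensee can get 21.95712 next round, worth 0.64 × 21.95712 = 14.0525568 now. The licensor offers 14.0525568 and keeps 80 − 14.0525568 = 65.9474432.
Round 1 (the licensee proposes): the licensor can get 65.9474432 next round, worth 0.82 × 65.9474432 = 54.076903424 now. The licensee offers 54.076903424 and keeps 80 − 54.076903424 = 25.923096576.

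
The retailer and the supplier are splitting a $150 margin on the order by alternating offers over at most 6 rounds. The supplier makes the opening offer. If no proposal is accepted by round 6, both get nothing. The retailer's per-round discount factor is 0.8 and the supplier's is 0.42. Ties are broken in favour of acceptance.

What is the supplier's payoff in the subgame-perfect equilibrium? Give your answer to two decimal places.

43.47

Solve by backward induction from round 6.
Round 6 (the retailer proposes): rejection yields 0 for the supplier; the retailer offers 0 and keeps 150.
Round 5 (the supplier proposes): the retailer can get 150 next round, worth 0.8 × 150 = 120 now; the supplier offers that and keeps 30.
Round 4 (the retailer proposes): the supplier can get 30 next round, worth 0.42 × 30 = 12.6 now. The retailer offers 12.6 and keeps 150 − 12.6 = 137.4.
Round 3 (the supplier proposes): the retailer can get 137.4 next round, worth 0.8 × 137.4 = 109.92 now. The supplier offers 109.92 and keeps 150 − 109.92 = 40.08.
Round 2 (the retailer proposes): the supplier can get 40.08 next round, worth 0.42 × 40.08 = 16.8336 now. The retailer offers 16.8336 and keeps 150 − 16.8336 = 133.1664.
Round 1 (the supplier proposes): the retailer can get 133.1664 next round, worth 0.8 × 133.1664 = 106.53312 now; the supplier offers that and keeps 43.46688.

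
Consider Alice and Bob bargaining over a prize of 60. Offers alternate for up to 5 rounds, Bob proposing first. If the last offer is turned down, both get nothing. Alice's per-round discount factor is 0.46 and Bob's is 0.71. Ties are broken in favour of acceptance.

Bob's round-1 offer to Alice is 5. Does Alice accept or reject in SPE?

Work out Alice's continuation value if the offer is rejected.
Round 5 (Bob proposes): rejection yields 0 for Alice; Bob offers 0 and keeps 60.
Round 4 (Alice proposes): Bob can get 60 next round, worth 0.71 × 60 = 42.6 now. Alice offers 42.6 and keeps 60 − 42.6 = 17.4.
Round 3 (Bob proposes): Alice can get 17.4 next round, worth 0.46 × 17.4 = 8.004 now; Bob offers that and keeps 51.996.
Round 2 (Alice proposes): Bob can get 51.996 next round, worth 0.71 × 51.996 = 36.91716 now; Alice offers that and keeps 23.08284.
So by rejecting in round 1, Alice gets 23.08284 next round, worth 0.46 × 23.08284 = 10.6181064 now.
Offer 5 < 10.6181064, so Alice rejects.

Reject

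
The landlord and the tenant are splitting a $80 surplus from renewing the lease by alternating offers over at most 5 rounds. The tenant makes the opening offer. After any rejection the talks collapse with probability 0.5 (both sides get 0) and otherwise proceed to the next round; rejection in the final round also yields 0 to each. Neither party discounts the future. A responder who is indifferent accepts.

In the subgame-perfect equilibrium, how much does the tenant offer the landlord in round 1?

Round 5 (the tenant proposes): rejection yields 0 for the landlord; the tenant offers 0 and keeps 80.
Round 4 (the landlord proposes): rejecting gives the tenant an expected 0.5 × 80 = 40, so the landlord offers 40, keeping 40.
Round 3 (the tenant proposes): rejecting gives the landlord an expected 0.5 × 40 = 20. The tenant offers 20 and keeps 80 − 20 = 60.
Round 2 (the landlord proposes): rejecting gives the tenant an expected 0.5 × 60 = 30; the landlord offers that and keeps 50.
Round 1 (the tenant proposes): rejecting gives the landlord an expected 0.5 × 50 = 25. The tenant offers 25 and keeps 80 − 25 = 55.

25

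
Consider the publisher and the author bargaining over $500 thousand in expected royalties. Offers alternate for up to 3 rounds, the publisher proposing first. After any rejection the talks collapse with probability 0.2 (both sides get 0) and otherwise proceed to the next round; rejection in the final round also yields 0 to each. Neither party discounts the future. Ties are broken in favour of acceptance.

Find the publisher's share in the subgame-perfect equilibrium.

420

By backward induction:
Round 3 (the publisher proposes): the author will accept anything ≥ 0, so the publisher offers 0 and keeps 500.
Round 2 (the author proposes): rejecting gives the publisher an expected 0.8 × 500 = 400. The author offers 400 and keeps 500 − 400 = 100.
Round 1 (the publisher proposes): rejecting gives the author an expected 0.8 × 100 = 80. The publisher offers 80 and keeps 500 − 80 = 420.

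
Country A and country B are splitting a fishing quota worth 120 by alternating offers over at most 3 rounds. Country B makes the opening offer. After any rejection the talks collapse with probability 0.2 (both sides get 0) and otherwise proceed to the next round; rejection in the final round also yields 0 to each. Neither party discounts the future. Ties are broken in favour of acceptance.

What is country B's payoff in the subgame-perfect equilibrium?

100.8

By backward induction:
Round 3 (country B proposes): rejection yields 0 for country A; country B offers 0 and keeps 120.
Round 2 (country A proposes): rejecting gives country B an expected 0.8 × 120 = 96. Country A offers 96 and keeps 120 − 96 = 24.
Round 1 (country B proposes): rejecting gives country A an expected 0.8 × 24 = 19.2. Country B offers 19.2 and keeps 120 − 19.2 = 100.8.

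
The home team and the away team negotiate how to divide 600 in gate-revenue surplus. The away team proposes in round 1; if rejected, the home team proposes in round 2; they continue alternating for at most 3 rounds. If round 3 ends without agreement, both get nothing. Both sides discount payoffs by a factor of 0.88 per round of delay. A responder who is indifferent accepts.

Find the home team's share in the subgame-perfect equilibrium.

Round 3 (the away team proposes): the home team will accept anything ≥ 0, so the away team offers 0 and keeps 600.
Round 2 (the home team proposes): the away team can get 600 next round, worth 0.88 × 600 = 528 now; the home team offers that and keeps 72.
Round 1 (the away team proposes): the home team can get 72 next round, worth 0.88 × 72 = 63.36 now. The away team offers 63.36 and keeps 600 − 63.36 = 536.64.

63.36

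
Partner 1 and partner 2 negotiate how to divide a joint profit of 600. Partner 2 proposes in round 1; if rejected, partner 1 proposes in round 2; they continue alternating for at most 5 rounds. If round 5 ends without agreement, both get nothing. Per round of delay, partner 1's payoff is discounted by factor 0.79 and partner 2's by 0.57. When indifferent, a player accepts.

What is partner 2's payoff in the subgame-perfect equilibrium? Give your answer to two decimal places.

304.40

Round 5 (partner 2 proposes): partner 1 will accept anything ≥ 0, so partner 2 offers 0 and keeps 600.
Round 4 (partner 1 proposes): partner 2 can get 600 next round, worth 0.57 × 600 = 342 now. Partner 1 offers 342 and keeps 600 − 342 = 258.
Round 3 (partner 2 proposes): partner 1 can get 258 next round, worth 0.79 × 258 = 203.82 now, so partner 2 offers 203.82, keeping 396.18.
Round 2 (partner 1 proposes): partner 2 can get 396.18 next round, worth 0.57 × 396.18 = 225.8226 now; partner 1 offers that and keeps 374.1774.
Round 1 (partner 2 proposes): partner 1 can get 374.1774 next round, worth 0.79 × 374.1774 = 295.600146 now. Partner 2 offers 295.600146 and keeps 600 − 295.600146 = 304.399854.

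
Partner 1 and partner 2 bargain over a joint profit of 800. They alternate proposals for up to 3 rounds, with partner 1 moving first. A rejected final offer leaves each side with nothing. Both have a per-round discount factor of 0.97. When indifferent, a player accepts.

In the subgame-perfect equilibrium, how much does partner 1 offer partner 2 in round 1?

Solve by backward induction from round 3.
Round 3 (partner 1 proposes): rejection yields 0 for partner 2; partner 1 offers 0 and keeps 800.
Round 2 (partner 2 proposes): partner 1 can get 800 next round, worth 0.97 × 800 = 776 now. Partner 2 offers 776 and keeps 800 − 776 = 24.
Round 1 (partner 1 proposes): partner 2 can get 24 next round, worth 0.97 × 24 = 23.28 now; partner 1 offers that and keeps 776.72.

23.28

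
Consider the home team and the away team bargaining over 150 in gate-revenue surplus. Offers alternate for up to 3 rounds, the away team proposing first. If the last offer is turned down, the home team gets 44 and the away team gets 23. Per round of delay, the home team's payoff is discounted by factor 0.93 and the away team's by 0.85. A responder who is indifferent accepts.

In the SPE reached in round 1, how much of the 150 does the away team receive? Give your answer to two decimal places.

94.29

Solve by backward induction from round 3.
Round 3 (the away team proposes): the home team gets 44 if talks fail, so the away team offers 44 and keeps 106.
Round 2 (the home team proposes): the away team can get 106 next round, worth 0.85 × 106 = 90.1 now. The home team offers 90.1 and keeps 150 − 90.1 = 59.9.
Round 1 (the away team proposes): the home team can get 59.9 next round, worth 0.93 × 59.9 = 55.707 now; the away team offers that and keeps 94.293.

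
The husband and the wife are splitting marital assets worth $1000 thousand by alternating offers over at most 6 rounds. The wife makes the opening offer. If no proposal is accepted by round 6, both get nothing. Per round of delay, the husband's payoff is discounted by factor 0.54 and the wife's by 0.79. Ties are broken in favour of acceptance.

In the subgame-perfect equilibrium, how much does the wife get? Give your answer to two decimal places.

739.95

By backward induction:
Round 6 (the husband proposes): rejection yields 0 for the wife; the husband offers 0 and keeps 1000.
Round 5 (the wife proposes): the husband can get 1000 next round, worth 0.54 × 1000 = 540 now. The wife offers 540 and keeps 1000 − 540 = 460.
Round 4 (the husband proposes): the wife can get 460 next round, worth 0.79 × 460 = 363.4 now; the husband offers that and keeps 636.6.
Round 3 (the wife proposes): the husband can get 636.6 next round, worth 0.54 × 636.6 = 343.764 now. The wife offers 343.764 and keeps 1000 − 343.764 = 656.236.
Round 2 (the husband proposes): the wife can get 656.236 next round, worth 0.79 × 656.236 = 518.42644 now; the husband offers that and keeps 481.57356.
Round 1 (the wife proposes): the husband can get 481.57356 next round, worth 0.54 × 481.57356 = 260.0497224 now, so the wife offers 260.0497224, keeping 739.9502776.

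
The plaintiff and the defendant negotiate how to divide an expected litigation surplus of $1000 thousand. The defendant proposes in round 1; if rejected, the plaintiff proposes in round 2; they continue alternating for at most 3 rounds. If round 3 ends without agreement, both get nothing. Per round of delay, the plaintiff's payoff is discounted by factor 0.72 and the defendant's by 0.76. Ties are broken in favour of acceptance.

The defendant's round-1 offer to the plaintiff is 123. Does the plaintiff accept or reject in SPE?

Round 3 (the defendant proposes): rejection yields 0 for the plaintiff; the defendant offers 0 and keeps 1000.
Round 2 (the plaintiff proposes): the defendant can get 1000 next round, worth 0.76 × 1000 = 760 now. The plaintiff offers 760 and keeps 1000 − 760 = 240.
So by rejecting in round 1, the plaintiff gets 240 next round, worth 0.72 × 240 = 172.8 now.
Offer 123 < 172.8, so the plaintiff rejects.

Reject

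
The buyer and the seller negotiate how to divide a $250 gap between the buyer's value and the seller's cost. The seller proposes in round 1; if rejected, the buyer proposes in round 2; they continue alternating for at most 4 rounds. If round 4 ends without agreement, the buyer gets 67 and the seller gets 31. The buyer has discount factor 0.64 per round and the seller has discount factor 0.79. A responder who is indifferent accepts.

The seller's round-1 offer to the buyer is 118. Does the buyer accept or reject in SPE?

Round 4 (the buyer proposes): the seller gets 31 if talks fail, so the buyer offers 31 and keeps 219.
Round 3 (the seller proposes): the buyer can get 219 next round, worth 0.64 × 219 = 140.16 now; the seller offers that and keeps 109.84.
Round 2 (the buyer proposes): the seller can get 109.84 next round, worth 0.79 × 109.84 = 86.7736 now, so the buyer offers 86.7736, keeping 163.2264.
So by rejecting in round 1, the buyer gets 163.2264 next round, worth 0.64 × 163.2264 = 104.464896 now.
Offer 118 ≥ 104.464896, so the buyer accepts.

Accept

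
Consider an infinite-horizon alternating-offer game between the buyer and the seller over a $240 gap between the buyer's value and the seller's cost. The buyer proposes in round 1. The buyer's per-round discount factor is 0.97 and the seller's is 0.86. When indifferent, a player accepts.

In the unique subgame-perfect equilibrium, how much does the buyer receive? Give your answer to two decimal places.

202.65

When the buyer proposes, the seller accepts any offer worth at least 0.86 times what the seller would get by proposing next round; and vice versa.
This gives x = 240 − 0.86y and y = 240 − 0.97x, where x and y are each side's share when it proposes.
Hence (1 − 0.86·0.97)x = 240(1 − 0.86), i.e. 0.1658·x = 33.6.
x ≈ 202.6538; the seller's share is 240 − x ≈ 37.3462.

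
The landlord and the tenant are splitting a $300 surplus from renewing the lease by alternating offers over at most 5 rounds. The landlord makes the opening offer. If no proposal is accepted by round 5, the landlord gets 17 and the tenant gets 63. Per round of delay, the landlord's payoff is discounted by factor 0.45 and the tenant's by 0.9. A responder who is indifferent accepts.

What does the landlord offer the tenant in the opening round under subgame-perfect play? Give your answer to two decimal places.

Round 5 (the landlord proposes): the tenant gets 63 if talks fail, so the landlord offers 63 and keeps 237.
Round 4 (the tenant proposes): the landlord can get 237 next round, worth 0.45 × 237 = 106.65 now, so the tenant offers 106.65, keeping 193.35.
Round 3 (the landlord proposes): the tenant can get 193.35 next round, worth 0.9 × 193.35 = 174.015 now, so the landlord offers 174.015, keeping 125.985.
Round 2 (the tenant proposes): the landlord can get 125.985 next round, worth 0.45 × 125.985 = 56.69325 now. The tenant offers 56.69325 and keeps 300 − 56.69325 = 243.30675.
Round 1 (the landlord proposes): the tenant can get 243.30675 next round, worth 0.9 × 243.30675 = 218.976075 now. The landlord offers 218.976075 and keeps 300 − 218.976075 = 81.023925.

218.98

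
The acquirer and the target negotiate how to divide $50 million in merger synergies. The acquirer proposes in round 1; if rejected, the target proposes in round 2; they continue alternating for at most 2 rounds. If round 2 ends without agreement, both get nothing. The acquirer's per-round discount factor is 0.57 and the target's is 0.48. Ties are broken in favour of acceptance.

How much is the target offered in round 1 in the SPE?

24

By backward induction:
Round 2 (the target proposes): rejection yields 0 for the acquirer; the target offers 0 and keeps 50.
Round 1 (the acquirer proposes): the target can get 50 next round, worth 0.48 × 50 = 24 now. The acquirer offers 24 and keeps 50 − 24 = 26.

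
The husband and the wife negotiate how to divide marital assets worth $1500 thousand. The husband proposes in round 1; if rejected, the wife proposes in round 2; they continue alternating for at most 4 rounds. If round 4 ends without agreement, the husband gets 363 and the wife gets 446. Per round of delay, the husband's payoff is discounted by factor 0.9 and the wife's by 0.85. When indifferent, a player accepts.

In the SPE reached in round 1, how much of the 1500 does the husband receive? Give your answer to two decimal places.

Solve by backward induction from round 4.
Round 4 (the wife proposes): the husband gets 363 if talks fail, so the wife offers 363 and keeps 1137.
Round 3 (the husband proposes): the wife can get 1137 next round, worth 0.85 × 1137 = 966.45 now, so the husband offers 966.45, keeping 533.55.
Round 2 (the wife proposes): the husband can get 533.55 next round, worth 0.9 × 533.55 = 480.195 now; the wife offers that and keeps 1019.805.
Round 1 (the husband proposes): the wife can get 1019.805 next round, worth 0.85 × 1019.805 = 866.83425 now. The husband offers 866.83425 and keeps 1500 − 866.83425 = 633.16575.

633.17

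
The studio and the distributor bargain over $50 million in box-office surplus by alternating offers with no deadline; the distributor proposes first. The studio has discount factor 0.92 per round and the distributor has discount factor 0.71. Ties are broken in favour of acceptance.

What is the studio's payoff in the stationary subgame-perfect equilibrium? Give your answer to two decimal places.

In a stationary SPE each proposer offers the other exactly their discounted continuation value.
If the distributor keeps x when proposing and the studio keeps y when proposing, then x = 50 − 0.92y and y = 50 − 0.71x.
Solving: x = 50(1 − 0.92) / (1 − 0.71·0.92) = 4 / 0.3468 ≈ 11.5340.
The studio gets 50 − 11.5340 ≈ 38.4660.

38.47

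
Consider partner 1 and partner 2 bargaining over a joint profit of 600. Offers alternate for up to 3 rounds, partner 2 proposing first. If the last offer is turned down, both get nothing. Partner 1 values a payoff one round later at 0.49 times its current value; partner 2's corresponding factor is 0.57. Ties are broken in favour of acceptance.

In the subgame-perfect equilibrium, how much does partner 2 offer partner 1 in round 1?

Solve by backward induction from round 3.
Round 3 (partner 2 proposes): rejection yields 0 for partner 1; partner 2 offers 0 and keeps 600.
Round 2 (partner 1 proposes): partner 2 can get 600 next round, worth 0.57 × 600 = 342 now; partner 1 offers that and keeps 258.
Round 1 (partner 2 proposes): partner 1 can get 258 next round, worth 0.49 × 258 = 126.42 now, so partner 2 offers 126.42, keeping 473.58.

126.42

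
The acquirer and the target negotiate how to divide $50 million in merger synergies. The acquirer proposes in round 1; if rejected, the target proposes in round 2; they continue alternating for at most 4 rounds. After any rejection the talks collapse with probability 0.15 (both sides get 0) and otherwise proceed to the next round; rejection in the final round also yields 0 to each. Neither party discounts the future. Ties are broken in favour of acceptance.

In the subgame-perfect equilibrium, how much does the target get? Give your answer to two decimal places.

Round 4 (the target proposes): the acquirer will accept anything ≥ 0, so the target offers 0 and keeps 50.
Round 3 (the acquirer proposes): rejecting gives the target an expected 0.85 × 50 = 42.5; the acquirer offers that and keeps 7.5.
Round 2 (the target proposes): rejecting gives the acquirer an expected 0.85 × 7.5 = 6.375; the target offers that and keeps 43.625.
Round 1 (the acquirer proposes): rejecting gives the target an expected 0.85 × 43.625 = 37.08125; the acquirer offers that and keeps 12.91875.

37.08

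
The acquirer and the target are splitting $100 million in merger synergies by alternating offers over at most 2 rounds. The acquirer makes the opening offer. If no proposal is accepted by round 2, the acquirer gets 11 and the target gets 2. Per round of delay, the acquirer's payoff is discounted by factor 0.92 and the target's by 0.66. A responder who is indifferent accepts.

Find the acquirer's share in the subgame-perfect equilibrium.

Round 2 (the target proposes): the acquirer gets 11 if talks fail, so the target offers 11 and keeps 89.
Round 1 (the acquirer proposes): the target can get 89 next round, worth 0.66 × 89 = 58.74 now. The acquirer offers 58.74 and keeps 100 − 58.74 = 41.26.

41.26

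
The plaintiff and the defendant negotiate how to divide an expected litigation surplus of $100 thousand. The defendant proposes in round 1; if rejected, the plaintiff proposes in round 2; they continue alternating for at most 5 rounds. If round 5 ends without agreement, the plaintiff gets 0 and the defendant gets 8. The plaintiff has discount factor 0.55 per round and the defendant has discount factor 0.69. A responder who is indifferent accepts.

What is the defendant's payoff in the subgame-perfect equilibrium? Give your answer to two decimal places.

76.48

Round 5 (the defendant proposes): rejection yields 0 for the plaintiff; the defendant offers 0 and keeps 100.
Round 4 (the plaintiff proposes): the defendant can get 100 next round, worth 0.69 × 100 = 69 now, so the plaintiff offers 69, keeping 31.
Round 3 (the defendant proposes): the plaintiff can get 31 next round, worth 0.55 × 31 = 17.05 now; the defendant offers that and keeps 82.95.
Round 2 (the plaintiff proposes): the defendant can get 82.95 next round, worth 0.69 × 82.95 = 57.2355 now, so the plaintiff offers 57.2355, keeping 42.7645.
Round 1 (the defendant proposes): the plaintiff can get 42.7645 next round, worth 0.55 × 42.7645 = 23.520475 now. The defendant offers 23.520475 and keeps 100 − 23.520475 = 76.479525.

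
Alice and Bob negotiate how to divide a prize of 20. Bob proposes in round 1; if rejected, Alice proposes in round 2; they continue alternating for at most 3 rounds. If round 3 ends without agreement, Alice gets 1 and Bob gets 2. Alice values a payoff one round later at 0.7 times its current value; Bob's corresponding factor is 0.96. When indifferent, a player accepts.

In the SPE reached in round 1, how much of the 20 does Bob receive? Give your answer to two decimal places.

18.77

Round 3 (Bob proposes): Alice gets 1 if talks fail, so Bob offers 1 and keeps 19.
Round 2 (Alice proposes): Bob can get 19 next round, worth 0.96 × 19 = 18.24 now; Alice offers that and keeps 1.76.
Round 1 (Bob proposes): Alice can get 1.76 next round, worth 0.7 × 1.76 = 1.232 now. Bob offers 1.232 and keeps 20 − 1.232 = 18.768.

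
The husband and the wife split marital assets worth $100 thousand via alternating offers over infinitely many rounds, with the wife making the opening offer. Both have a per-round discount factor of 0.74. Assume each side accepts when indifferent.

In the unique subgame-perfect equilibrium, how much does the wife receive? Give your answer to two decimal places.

In a stationary SPE each proposer offers the other exactly their discounted continuation value.
If the wife keeps x when proposing and the husband keeps y when proposing, then x = 100 − 0.74y and y = 100 − 0.74x.
Solving: x = 100(1 − 0.74) / (1 − 0.74·0.74) = 26 / 0.4524 ≈ 57.4713.
The husband gets 100 − 57.4713 ≈ 42.5287.

57.47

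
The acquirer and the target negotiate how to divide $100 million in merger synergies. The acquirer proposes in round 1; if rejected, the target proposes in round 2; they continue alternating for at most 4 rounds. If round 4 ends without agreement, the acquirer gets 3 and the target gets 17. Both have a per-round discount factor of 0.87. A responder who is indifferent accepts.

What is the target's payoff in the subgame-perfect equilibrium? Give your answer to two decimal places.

75.18

Round 4 (the target proposes): the acquirer gets 3 if talks fail, so the target offers 3 and keeps 97.
Round 3 (the acquirer proposes): the target can get 97 next round, worth 0.87 × 97 = 84.39 now, so the acquirer offers 84.39, keeping 15.61.
Round 2 (the target proposes): the acquirer can get 15.61 next round, worth 0.87 × 15.61 = 13.5807 now; the target offers that and keeps 86.4193.
Round 1 (the acquirer proposes): the target can get 86.4193 next round, worth 0.87 × 86.4193 = 75.184791 now. The acquirer offers 75.184791 and keeps 100 − 75.184791 = 24.815209.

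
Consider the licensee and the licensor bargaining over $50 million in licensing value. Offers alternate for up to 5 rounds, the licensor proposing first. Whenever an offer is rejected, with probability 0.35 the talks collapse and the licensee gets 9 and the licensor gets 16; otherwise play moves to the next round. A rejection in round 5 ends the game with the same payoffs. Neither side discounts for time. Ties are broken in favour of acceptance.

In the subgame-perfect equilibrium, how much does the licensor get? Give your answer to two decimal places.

Round 5 (the licensor proposes): the licensee gets 9 if talks fail, so the licensor offers 9 and keeps 41.
Round 4 (the licensee proposes): rejecting gives the licensor an expected 0.65 × 41 + 0.35 × 16 = 32.25; the licensee offers that and keeps 17.75.
Round 3 (the licensor proposes): rejecting gives the licensee an expected 0.65 × 17.75 + 0.35 × 9 = 14.6875. The licensor offers 14.6875 and keeps 50 − 14.6875 = 35.3125.
Round 2 (the licensee proposes): rejecting gives the licensor an expected 0.65 × 35.3125 + 0.35 × 16 = 28.553125, so the licensee offers 28.553125, keeping 21.446875.
Round 1 (the licensor proposes): rejecting gives the licensee an expected 0.65 × 21.446875 + 0.35 × 9 = 17.09046875. The licensor offers 17.09046875 and keeps 50 − 17.09046875 = 32.90953125.

32.91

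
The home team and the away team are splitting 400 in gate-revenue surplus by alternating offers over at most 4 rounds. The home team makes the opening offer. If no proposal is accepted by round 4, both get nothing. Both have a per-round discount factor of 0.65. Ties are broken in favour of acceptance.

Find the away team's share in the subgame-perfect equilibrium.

Round 4 (the away team proposes): the home team will accept anything ≥ 0, so the away team offers 0 and keeps 400.
Round 3 (the home team proposes): the away team can get 400 next round, worth 0.65 × 400 = 260 now; the home team offers that and keeps 140.
Round 2 (the away team proposes): the home team can get 140 next round, worth 0.65 × 140 = 91 now; the away team offers that and keeps 309.
Round 1 (the home team proposes): the away team can get 309 next round, worth 0.65 × 309 = 200.85 now; the home team offers that and keeps 199.15.

200.85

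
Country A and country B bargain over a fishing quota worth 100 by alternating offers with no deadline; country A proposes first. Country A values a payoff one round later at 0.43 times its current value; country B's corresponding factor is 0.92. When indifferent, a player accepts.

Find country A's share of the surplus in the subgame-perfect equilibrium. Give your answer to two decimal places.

Let x be country A's share when country A proposes and y be country B's share when country B proposes.
Country B accepts iff offered ≥ 0.92·y, so x = 100 − 0.92y. Symmetrically y = 100 − 0.43x.
Substituting: x = 100 − 0.92(100 − 0.43x), giving x(1 − 0.43·0.92) = 100(1 − 0.92).
So x = 100 × 0.08 / 0.6044 ≈ 13.2363, and country B receives 100 − x ≈ 86.7637.

13.24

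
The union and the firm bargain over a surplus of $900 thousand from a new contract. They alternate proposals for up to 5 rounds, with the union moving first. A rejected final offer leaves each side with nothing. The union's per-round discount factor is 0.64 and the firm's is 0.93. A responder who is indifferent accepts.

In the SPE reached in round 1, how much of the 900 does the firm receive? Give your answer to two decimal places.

Round 5 (the union proposes): rejection yields 0 for the firm; the union offers 0 and keeps 900.
Round 4 (the firm proposes): the union can get 900 next round, worth 0.64 × 900 = 576 now; the firm offers that and keeps 324.
Round 3 (the union proposes): the firm can get 324 next round, worth 0.93 × 324 = 301.32 now; the union offers that and keeps 598.68.
Round 2 (the firm proposes): the union can get 598.68 next round, worth 0.64 × 598.68 = 383.1552 now; the firm offers that and keeps 516.8448.
Round 1 (the union proposes): the firm can get 516.8448 next round, worth 0.93 × 516.8448 = 480.665664 now; the union offers that and keeps 419.334336.

480.67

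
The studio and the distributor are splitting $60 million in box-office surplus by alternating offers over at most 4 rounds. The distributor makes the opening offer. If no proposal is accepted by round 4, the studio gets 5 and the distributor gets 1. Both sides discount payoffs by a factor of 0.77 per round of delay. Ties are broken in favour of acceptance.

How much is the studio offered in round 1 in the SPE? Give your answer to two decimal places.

37.56

Round 4 (the studio proposes): the distributor gets 1 if talks fail, so the studio offers 1 and keeps 59.
Round 3 (the distributor proposes): the studio can get 59 next round, worth 0.77 × 59 = 45.43 now, so the distributor offers 45.43, keeping 14.57.
Round 2 (the studio proposes): the distributor can get 14.57 next round, worth 0.77 × 14.57 = 11.2189 now, so the studio offers 11.2189, keeping 48.7811.
Round 1 (the distributor proposes): the studio can get 48.7811 next round, worth 0.77 × 48.7811 = 37.561447 now, so the distributor offers 37.561447, keeping 22.438553.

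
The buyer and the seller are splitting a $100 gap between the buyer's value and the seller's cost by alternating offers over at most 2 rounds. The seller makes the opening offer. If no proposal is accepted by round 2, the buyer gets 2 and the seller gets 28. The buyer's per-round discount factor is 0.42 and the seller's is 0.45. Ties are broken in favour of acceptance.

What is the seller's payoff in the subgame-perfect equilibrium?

Round 2 (the buyer proposes): the seller gets 28 if talks fail, so the buyer offers 28 and keeps 72.
Round 1 (the seller proposes): the buyer can get 72 next round, worth 0.42 × 72 = 30.24 now, so the seller offers 30.24, keeping 69.76.

69.76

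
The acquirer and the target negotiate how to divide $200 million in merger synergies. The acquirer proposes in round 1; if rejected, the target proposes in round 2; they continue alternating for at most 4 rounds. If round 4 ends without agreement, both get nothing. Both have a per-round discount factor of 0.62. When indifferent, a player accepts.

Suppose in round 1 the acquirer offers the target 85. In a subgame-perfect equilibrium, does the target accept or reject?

Round 4 (the target proposes): the acquirer will accept anything ≥ 0, so the target offers 0 and keeps 200.
Round 3 (the acquirer proposes): the target can get 200 next round, worth 0.62 × 200 = 124 now, so the acquirer offers 124, keeping 76.
Round 2 (the target proposes): the acquirer can get 76 next round, worth 0.62 × 76 = 47.12 now, so the target offers 47.12, keeping 152.88.
So by rejecting in round 1, the target gets 152.88 next round, worth 0.62 × 152.88 = 94.7856 now.
Offer 85 < 94.7856, so the target rejects.

Reject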